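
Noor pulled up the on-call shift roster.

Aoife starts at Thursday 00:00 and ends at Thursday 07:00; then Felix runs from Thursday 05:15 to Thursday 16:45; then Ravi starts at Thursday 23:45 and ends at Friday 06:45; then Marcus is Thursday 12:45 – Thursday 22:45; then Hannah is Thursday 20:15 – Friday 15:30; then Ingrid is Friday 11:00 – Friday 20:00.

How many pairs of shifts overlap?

5

Sorted by start: Aoife, Felix, Marcus, Hannah, Ravi, Ingrid.
Felix starts before Aoife ends → Aoife and Felix overlap.
Marcus starts after Aoife ends — done with Aoife.
Marcus starts before Felix ends → Felix and Marcus overlap.
Hannah starts after Felix ends — done with Felix.
Hannah starts before Marcus ends → Marcus and Hannah overlap.
Ravi starts after Marcus ends — done with Marcus.
Ravi starts before Hannah ends → Hannah and Ravi overlap.
Ingrid starts before Hannah ends → Hannah and Ingrid overlap.
Ingrid starts after Ravi ends.
Overlapping pairs: Aoife & Felix, Felix & Marcus, Hannah & Ingrid, Hannah & Marcus, Hannah & Ravi — 5 in total.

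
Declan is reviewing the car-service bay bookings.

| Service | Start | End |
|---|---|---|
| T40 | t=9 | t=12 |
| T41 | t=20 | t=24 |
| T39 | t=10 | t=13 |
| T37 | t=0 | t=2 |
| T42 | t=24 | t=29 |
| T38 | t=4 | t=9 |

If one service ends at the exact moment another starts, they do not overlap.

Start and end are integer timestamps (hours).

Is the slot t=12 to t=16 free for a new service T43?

No — it overlaps T39

T37: ends t=2 at or before T43 starts t=12 → clear.
T38: ends t=9 at or before T43 starts t=12 → clear.
T40: ends t=12 at or before T43 starts t=12 → clear.
T39: starts t=10 before T43 ends t=16, and ends t=13 after T43 starts t=12 → overlap.
T41: starts t=20 at or after T43 ends t=16 → clear.
T42: starts t=24 at or after T43 ends t=16 → clear.
T43 overlaps T39.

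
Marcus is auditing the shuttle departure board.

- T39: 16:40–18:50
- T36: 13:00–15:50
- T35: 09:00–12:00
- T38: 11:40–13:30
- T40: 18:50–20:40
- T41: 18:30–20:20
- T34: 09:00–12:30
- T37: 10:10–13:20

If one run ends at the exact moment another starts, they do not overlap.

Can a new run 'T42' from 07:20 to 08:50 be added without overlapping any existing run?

Yes — the slot is free

T34: starts 09:00 at or after T42 ends 08:50 → clear.
T35: starts 09:00 at or after T42 ends 08:50 → clear.
T37: starts 10:10 at or after T42 ends 08:50 → clear.
T38: starts 11:40 at or after T42 ends 08:50 → clear.
T36: starts 13:00 at or after T42 ends 08:50 → clear.
T39: starts 16:40 at or after T42 ends 08:50 → clear.
T41: starts 18:30 at or after T42 ends 08:50 → clear.
T40: starts 18:50 at or after T42 ends 08:50 → clear.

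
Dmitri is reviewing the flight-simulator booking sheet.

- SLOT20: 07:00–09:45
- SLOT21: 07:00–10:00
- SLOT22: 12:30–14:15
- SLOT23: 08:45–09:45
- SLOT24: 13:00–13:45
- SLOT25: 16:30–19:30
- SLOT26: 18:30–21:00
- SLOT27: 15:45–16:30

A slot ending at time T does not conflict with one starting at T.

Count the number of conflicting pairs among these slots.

Sorted by start: SLOT20, SLOT21, SLOT23, SLOT22, SLOT24, SLOT27, SLOT25, SLOT26.
SLOT21 starts before SLOT20 ends → SLOT20 and SLOT21 overlap.
SLOT23 starts before SLOT20 ends → SLOT20 and SLOT23 overlap.
SLOT22 starts after SLOT20 ends; SLOT20 is clear from here.
SLOT23 starts before SLOT21 ends → SLOT21 and SLOT23 overlap.
SLOT22 starts after SLOT21 ends; SLOT21 is clear from here.
SLOT22 starts after SLOT23 ends; SLOT23 is clear from here.
SLOT24 starts before SLOT22 ends → SLOT22 and SLOT24 overlap.
SLOT27 starts after SLOT22 ends; SLOT22 is clear from here.
SLOT27 starts after SLOT24 ends; SLOT24 is clear from here.
SLOT25 starts exactly when SLOT27 ends (back-to-back, no overlap); SLOT27 is clear from here.
SLOT26 starts before SLOT25 ends → SLOT25 and SLOT26 overlap.
Overlapping pairs: SLOT20 & SLOT21, SLOT20 & SLOT23, SLOT21 & SLOT23, SLOT22 & SLOT24, SLOT25 & SLOT26 — 5 in total.

5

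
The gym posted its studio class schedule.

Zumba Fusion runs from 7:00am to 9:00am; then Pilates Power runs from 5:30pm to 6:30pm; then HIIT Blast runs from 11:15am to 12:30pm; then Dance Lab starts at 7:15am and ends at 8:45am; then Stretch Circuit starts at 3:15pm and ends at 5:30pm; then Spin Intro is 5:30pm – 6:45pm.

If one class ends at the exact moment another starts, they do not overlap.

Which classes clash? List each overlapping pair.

Dance Lab & Zumba Fusion, Pilates Power & Spin Intro

Sorted by start: Zumba Fusion, Dance Lab, HIIT Blast, Stretch Circuit, Spin Intro, Pilates Power.
Dance Lab starts before Zumba Fusion ends → Zumba Fusion and Dance Lab overlap.
HIIT Blast starts after Zumba Fusion ends, so Zumba Fusion has no further overlaps.
HIIT Blast starts after Dance Lab ends, so Dance Lab has no further overlaps.
Stretch Circuit starts after HIIT Blast ends, so HIIT Blast has no further overlaps.
Spin Intro starts exactly when Stretch Circuit ends (back-to-back, no overlap), so Stretch Circuit has no further overlaps.
Pilates Power starts before Spin Intro ends → Spin Intro and Pilates Power overlap.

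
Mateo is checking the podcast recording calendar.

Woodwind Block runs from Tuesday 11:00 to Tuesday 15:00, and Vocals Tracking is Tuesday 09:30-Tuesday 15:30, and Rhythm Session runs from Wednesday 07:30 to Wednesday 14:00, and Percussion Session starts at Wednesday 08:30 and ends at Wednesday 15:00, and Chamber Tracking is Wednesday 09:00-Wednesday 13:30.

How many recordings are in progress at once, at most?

Walk through starts and ends in time order (an end at T is processed before a start at T):
Tuesday 09:30 start Vocals Tracking → 1
Tuesday 11:00 start Woodwind Block → 2
Tuesday 15:00 end Woodwind Block → 1
Tuesday 15:30 end Vocals Tracking → 0
Wednesday 07:30 start Rhythm Session → 1
Wednesday 08:30 start Percussion Session → 2
Wednesday 09:00 start Chamber Tracking → 3
Wednesday 13:30 end Chamber Tracking → 2
Wednesday 14:00 end Rhythm Session → 1
Wednesday 15:00 end Percussion Session → 0
Peak is 3, at Wednesday 09:00 (Chamber Tracking, Percussion Session, Rhythm Session).

3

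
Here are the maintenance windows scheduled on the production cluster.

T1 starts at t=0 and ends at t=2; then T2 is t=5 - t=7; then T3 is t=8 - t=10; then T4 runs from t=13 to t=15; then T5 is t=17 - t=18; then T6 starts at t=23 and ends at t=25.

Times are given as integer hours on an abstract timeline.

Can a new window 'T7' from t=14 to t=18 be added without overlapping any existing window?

T1: ends t=2 at or before T7 starts t=14 → clear.
T2: ends t=7 at or before T7 starts t=14 → clear.
T3: ends t=10 at or before T7 starts t=14 → clear.
T4: starts t=13 before T7 ends t=18, and ends t=15 after T7 starts t=14 → overlap.
T5: starts t=17 before T7 ends t=18, and ends t=18 after T7 starts t=14 → overlap.
T6: starts t=23 at or after T7 ends t=18 → clear.
T7 overlaps T4, T5.

No — it overlaps T4, T5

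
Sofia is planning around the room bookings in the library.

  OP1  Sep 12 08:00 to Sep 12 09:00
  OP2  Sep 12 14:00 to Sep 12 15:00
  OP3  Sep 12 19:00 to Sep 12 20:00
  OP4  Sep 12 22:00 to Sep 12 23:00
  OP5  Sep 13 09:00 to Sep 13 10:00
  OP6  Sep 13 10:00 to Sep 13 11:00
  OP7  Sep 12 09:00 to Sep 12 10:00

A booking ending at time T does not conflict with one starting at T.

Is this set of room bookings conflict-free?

Yes

Sorted by start: OP1, OP7, OP2, OP3, OP4, OP5, OP6.
OP7 starts exactly when OP1 ends (back-to-back, no overlap) — done with OP1.
OP2 starts after OP7 ends — done with OP7.
OP3 starts after OP2 ends — done with OP2.
OP4 starts after OP3 ends — done with OP3.
OP5 starts after OP4 ends — done with OP4.
OP6 starts exactly when OP5 ends (back-to-back, no overlap).
Every pair is clear; the schedule has no overlaps.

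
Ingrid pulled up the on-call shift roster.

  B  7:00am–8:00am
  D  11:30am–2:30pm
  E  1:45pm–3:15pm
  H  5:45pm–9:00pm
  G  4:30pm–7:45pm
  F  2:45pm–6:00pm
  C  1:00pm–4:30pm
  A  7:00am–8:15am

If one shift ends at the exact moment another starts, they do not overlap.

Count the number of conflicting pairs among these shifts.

Sorted by start: A, B, D, C, E, F, G, H.
B starts before A ends → A and B overlap.
D starts after A ends, so A has no further overlaps.
D starts after B ends, so B has no further overlaps.
C starts before D ends → D and C overlap.
E starts before D ends → D and E overlap.
F starts after D ends, so D has no further overlaps.
E starts before C ends → C and E overlap.
F starts before C ends → C and F overlap.
G starts exactly when C ends (back-to-back, no overlap), so C has no further overlaps.
F starts before E ends → E and F overlap.
G starts after E ends, so E has no further overlaps.
G starts before F ends → F and G overlap.
H starts before F ends → F and H overlap.
H starts before G ends → G and H overlap.
Overlapping pairs: A & B, C & D, C & E, C & F, D & E, E & F, F & G, F & H, G & H — 9 in total.

9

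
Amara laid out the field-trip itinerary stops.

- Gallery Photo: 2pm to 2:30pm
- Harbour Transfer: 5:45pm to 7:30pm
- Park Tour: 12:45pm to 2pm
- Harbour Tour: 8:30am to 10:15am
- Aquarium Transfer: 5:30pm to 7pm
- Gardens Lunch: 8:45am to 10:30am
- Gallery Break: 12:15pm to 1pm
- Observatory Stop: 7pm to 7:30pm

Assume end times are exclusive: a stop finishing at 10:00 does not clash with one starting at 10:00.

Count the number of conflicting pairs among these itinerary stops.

4

Two intervals overlap when each starts before the other ends.
Sorted by start: Harbour Tour, Gardens Lunch, Gallery Break, Park Tour, Gallery Photo, Aquarium Transfer, Harbour Transfer, Observatory Stop.
Gardens Lunch starts before Harbour Tour ends → Harbour Tour and Gardens Lunch overlap.
Gallery Break starts after Harbour Tour ends, so Harbour Tour has no further overlaps.
Gallery Break starts after Gardens Lunch ends, so Gardens Lunch has no further overlaps.
Park Tour starts before Gallery Break ends → Gallery Break and Park Tour overlap.
Gallery Photo starts after Gallery Break ends, so Gallery Break has no further overlaps.
Gallery Photo starts exactly when Park Tour ends (back-to-back, no overlap), so Park Tour has no further overlaps.
Aquarium Transfer starts after Gallery Photo ends, so Gallery Photo has no further overlaps.
Harbour Transfer starts before Aquarium Transfer ends → Aquarium Transfer and Harbour Transfer overlap.
Observatory Stop starts exactly when Aquarium Transfer ends (back-to-back, no overlap).
Observatory Stop starts before Harbour Transfer ends → Harbour Transfer and Observatory Stop overlap.
Overlapping pairs: Aquarium Transfer & Harbour Transfer, Gallery Break & Park Tour, Gardens Lunch & Harbour Tour, Harbour Transfer & Observatory Stop — 4 in total.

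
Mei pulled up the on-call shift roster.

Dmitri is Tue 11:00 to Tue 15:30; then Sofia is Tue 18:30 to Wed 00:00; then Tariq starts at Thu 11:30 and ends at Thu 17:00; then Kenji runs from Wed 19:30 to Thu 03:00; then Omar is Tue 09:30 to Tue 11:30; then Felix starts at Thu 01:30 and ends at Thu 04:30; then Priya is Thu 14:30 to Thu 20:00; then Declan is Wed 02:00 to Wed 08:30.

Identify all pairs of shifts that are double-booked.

Dmitri & Omar, Felix & Kenji, Priya & Tariq

Sorted by start: Omar, Dmitri, Sofia, Declan, Kenji, Felix, Tariq, Priya.
Dmitri starts before Omar ends → Omar and Dmitri overlap.
Sofia starts after Omar ends, so nothing later overlaps Omar either.
Sofia starts after Dmitri ends, so nothing later overlaps Dmitri either.
Declan starts after Sofia ends, so nothing later overlaps Sofia either.
Kenji starts after Declan ends, so nothing later overlaps Declan either.
Felix starts before Kenji ends → Kenji and Felix overlap.
Tariq starts after Kenji ends, so nothing later overlaps Kenji either.
Tariq starts after Felix ends, so nothing later overlaps Felix either.
Priya starts before Tariq ends → Tariq and Priya overlap.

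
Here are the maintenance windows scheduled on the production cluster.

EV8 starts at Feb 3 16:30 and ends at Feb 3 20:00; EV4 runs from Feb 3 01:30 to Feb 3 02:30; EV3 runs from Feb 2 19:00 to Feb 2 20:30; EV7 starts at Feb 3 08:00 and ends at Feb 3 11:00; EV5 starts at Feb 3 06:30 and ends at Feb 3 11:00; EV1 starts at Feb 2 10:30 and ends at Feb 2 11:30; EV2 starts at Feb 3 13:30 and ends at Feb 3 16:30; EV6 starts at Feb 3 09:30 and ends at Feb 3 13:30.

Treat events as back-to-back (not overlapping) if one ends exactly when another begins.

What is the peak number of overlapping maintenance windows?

3

Walk through starts and ends in time order (an end at T is processed before a start at T):
Feb 2 10:30 start EV1 → 1
Feb 2 11:30 end EV1 → 0
Feb 2 19:00 start EV3 → 1
Feb 2 20:30 end EV3 → 0
Feb 3 01:30 start EV4 → 1
Feb 3 02:30 end EV4 → 0
Feb 3 06:30 start EV5 → 1
Feb 3 08:00 start EV7 → 2
Feb 3 09:30 start EV6 → 3
Feb 3 11:00 end EV5 → 2
Feb 3 11:00 end EV7 → 1
Feb 3 13:30 end EV6 → 0
Feb 3 13:30 start EV2 → 1
Feb 3 16:30 end EV2 → 0
Feb 3 16:30 start EV8 → 1
Feb 3 20:00 end EV8 → 0
Peak is 3, at Feb 3 09:30 (EV5, EV6, EV7).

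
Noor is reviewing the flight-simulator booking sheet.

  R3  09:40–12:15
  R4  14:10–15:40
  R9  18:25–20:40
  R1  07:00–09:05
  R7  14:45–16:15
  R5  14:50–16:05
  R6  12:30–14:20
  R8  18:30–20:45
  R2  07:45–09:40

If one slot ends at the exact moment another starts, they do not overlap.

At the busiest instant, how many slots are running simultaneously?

Sort all start/end points and keep a running count:
07:00 start R1 → 1
07:45 start R2 → 2
09:05 end R1 → 1
09:40 end R2 → 0
09:40 start R3 → 1
12:15 end R3 → 0
12:30 start R6 → 1
14:10 start R4 → 2
14:20 end R6 → 1
14:45 start R7 → 2
14:50 start R5 → 3
15:40 end R4 → 2
16:05 end R5 → 1
16:15 end R7 → 0
18:25 start R9 → 1
18:30 start R8 → 2
20:40 end R9 → 1
20:45 end R8 → 0
Peak is 3, at 14:50 (R4, R5, R7).

3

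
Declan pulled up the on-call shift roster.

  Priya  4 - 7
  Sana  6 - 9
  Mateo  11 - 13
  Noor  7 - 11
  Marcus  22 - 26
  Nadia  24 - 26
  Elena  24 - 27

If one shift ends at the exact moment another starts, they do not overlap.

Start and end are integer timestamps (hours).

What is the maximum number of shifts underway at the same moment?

3

Sweep the timeline, counting +1 at each start and −1 at each end (ends before starts at a tie):
4 start Priya → 1
6 start Sana → 2
7 end Priya → 1
7 start Noor → 2
9 end Sana → 1
11 end Noor → 0
11 start Mateo → 1
13 end Mateo → 0
22 start Marcus → 1
24 start Elena → 2
24 start Nadia → 3
26 end Marcus → 2
26 end Nadia → 1
27 end Elena → 0
Peak is 3, at 24 (Elena, Marcus, Nadia).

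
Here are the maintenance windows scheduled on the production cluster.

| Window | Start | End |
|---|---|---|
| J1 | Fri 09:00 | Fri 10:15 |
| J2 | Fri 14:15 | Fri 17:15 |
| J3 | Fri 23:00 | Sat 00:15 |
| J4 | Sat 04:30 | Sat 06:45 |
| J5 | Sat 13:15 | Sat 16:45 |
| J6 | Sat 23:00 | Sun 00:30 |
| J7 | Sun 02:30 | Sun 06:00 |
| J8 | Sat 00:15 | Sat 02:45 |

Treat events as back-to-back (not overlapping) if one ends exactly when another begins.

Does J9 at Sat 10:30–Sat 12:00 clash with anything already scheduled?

J1: ends Fri 10:15 at or before J9 starts Sat 10:30 → clear.
J2: ends Fri 17:15 at or before J9 starts Sat 10:30 → clear.
J3: ends Sat 00:15 at or before J9 starts Sat 10:30 → clear.
J8: ends Sat 02:45 at or before J9 starts Sat 10:30 → clear.
J4: ends Sat 06:45 at or before J9 starts Sat 10:30 → clear.
J5: starts Sat 13:15 at or after J9 ends Sat 12:00 → clear.
J6: starts Sat 23:00 at or after J9 ends Sat 12:00 → clear.
J7: starts Sun 02:30 at or after J9 ends Sat 12:00 → clear.

No — it doesn't clash with anything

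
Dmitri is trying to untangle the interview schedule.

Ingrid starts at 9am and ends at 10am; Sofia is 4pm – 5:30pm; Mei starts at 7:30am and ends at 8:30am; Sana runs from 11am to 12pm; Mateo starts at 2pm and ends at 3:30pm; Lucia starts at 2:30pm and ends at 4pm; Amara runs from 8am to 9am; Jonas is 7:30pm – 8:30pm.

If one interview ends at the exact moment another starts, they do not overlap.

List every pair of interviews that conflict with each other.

Check each pair: they overlap iff neither finishes before the other starts.
Sorted by start: Mei, Amara, Ingrid, Sana, Mateo, Lucia, Sofia, Jonas.
Amara starts before Mei ends → Mei and Amara overlap.
Ingrid starts after Mei ends — done with Mei.
Ingrid starts exactly when Amara ends (back-to-back, no overlap) — done with Amara.
Sana starts after Ingrid ends — done with Ingrid.
Mateo starts after Sana ends — done with Sana.
Lucia starts before Mateo ends → Mateo and Lucia overlap.
Sofia starts after Mateo ends — done with Mateo.
Sofia starts exactly when Lucia ends (back-to-back, no overlap) — done with Lucia.
Jonas starts after Sofia ends.

Amara & Mei, Lucia & Mateo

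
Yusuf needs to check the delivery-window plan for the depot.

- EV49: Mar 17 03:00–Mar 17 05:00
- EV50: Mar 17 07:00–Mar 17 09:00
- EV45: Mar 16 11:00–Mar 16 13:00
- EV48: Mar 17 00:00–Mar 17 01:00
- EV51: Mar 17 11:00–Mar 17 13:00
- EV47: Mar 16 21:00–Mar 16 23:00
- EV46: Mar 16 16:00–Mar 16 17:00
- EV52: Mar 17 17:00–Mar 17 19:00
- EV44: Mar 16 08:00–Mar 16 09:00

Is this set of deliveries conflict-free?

Yes

Sorted by start: EV44, EV45, EV46, EV47, EV48, EV49, EV50, EV51, EV52.
EV45 starts after EV44 ends — done with EV44.
EV46 starts after EV45 ends — done with EV45.
EV47 starts after EV46 ends — done with EV46.
EV48 starts after EV47 ends — done with EV47.
EV49 starts after EV48 ends — done with EV48.
EV50 starts after EV49 ends — done with EV49.
EV51 starts after EV50 ends — done with EV50.
EV52 starts after EV51 ends.
Every pair is clear; the schedule has no overlaps.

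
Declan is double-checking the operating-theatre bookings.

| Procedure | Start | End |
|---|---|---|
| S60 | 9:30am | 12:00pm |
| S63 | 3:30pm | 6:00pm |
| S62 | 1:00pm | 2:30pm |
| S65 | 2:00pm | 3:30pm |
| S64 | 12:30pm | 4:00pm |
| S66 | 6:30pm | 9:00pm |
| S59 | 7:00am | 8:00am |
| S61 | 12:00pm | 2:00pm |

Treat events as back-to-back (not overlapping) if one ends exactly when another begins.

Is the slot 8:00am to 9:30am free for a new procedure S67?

S59: ends 8:00am at or before S67 starts 8:00am → clear.
S60: starts 9:30am at or after S67 ends 9:30am → clear.
S61: starts 12:00pm at or after S67 ends 9:30am → clear.
S64: starts 12:30pm at or after S67 ends 9:30am → clear.
S62: starts 1:00pm at or after S67 ends 9:30am → clear.
S65: starts 2:00pm at or after S67 ends 9:30am → clear.
S63: starts 3:30pm at or after S67 ends 9:30am → clear.
S66: starts 6:30pm at or after S67 ends 9:30am → clear.

Yes — the slot is free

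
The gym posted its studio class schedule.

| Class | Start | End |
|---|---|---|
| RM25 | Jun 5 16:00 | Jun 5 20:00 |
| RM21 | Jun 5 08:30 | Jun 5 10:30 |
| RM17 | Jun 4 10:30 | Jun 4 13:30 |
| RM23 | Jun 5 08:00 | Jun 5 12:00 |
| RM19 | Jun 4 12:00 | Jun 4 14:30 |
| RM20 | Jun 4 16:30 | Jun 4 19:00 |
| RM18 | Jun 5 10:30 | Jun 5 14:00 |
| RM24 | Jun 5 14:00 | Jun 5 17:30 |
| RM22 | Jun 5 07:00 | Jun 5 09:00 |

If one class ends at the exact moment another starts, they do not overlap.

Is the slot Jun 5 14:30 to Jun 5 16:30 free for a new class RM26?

RM17: ends Jun 4 13:30 at or before RM26 starts Jun 5 14:30 → clear.
RM19: ends Jun 4 14:30 at or before RM26 starts Jun 5 14:30 → clear.
RM20: ends Jun 4 19:00 at or before RM26 starts Jun 5 14:30 → clear.
RM22: ends Jun 5 09:00 at or before RM26 starts Jun 5 14:30 → clear.
RM23: ends Jun 5 12:00 at or before RM26 starts Jun 5 14:30 → clear.
RM21: ends Jun 5 10:30 at or before RM26 starts Jun 5 14:30 → clear.
RM18: ends Jun 5 14:00 at or before RM26 starts Jun 5 14:30 → clear.
RM24: starts Jun 5 14:00 before RM26 ends Jun 5 16:30, and ends Jun 5 17:30 after RM26 starts Jun 5 14:30 → overlap.
RM25: starts Jun 5 16:00 before RM26 ends Jun 5 16:30, and ends Jun 5 20:00 after RM26 starts Jun 5 14:30 → overlap.
RM26 overlaps RM24, RM25.

No — it overlaps RM24, RM25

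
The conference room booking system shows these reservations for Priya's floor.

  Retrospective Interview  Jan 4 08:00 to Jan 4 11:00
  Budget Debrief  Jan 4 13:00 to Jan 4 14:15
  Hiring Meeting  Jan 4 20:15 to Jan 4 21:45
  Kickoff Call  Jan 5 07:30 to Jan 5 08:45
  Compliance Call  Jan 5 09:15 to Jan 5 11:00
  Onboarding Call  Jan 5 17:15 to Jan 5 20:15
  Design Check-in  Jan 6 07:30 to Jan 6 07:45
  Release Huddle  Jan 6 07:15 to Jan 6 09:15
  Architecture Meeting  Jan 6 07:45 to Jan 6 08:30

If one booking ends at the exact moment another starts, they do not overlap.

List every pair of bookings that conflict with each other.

Architecture Meeting & Release Huddle, Design Check-in & Release Huddle

Sorted by start: Retrospective Interview, Budget Debrief, Hiring Meeting, Kickoff Call, Compliance Call, Onboarding Call, Release Huddle, Design Check-in, Architecture Meeting.
Budget Debrief starts after Retrospective Interview ends, so Retrospective Interview has no further overlaps.
Hiring Meeting starts after Budget Debrief ends, so Budget Debrief has no further overlaps.
Kickoff Call starts after Hiring Meeting ends, so Hiring Meeting has no further overlaps.
Compliance Call starts after Kickoff Call ends, so Kickoff Call has no further overlaps.
Onboarding Call starts after Compliance Call ends, so Compliance Call has no further overlaps.
Release Huddle starts after Onboarding Call ends, so Onboarding Call has no further overlaps.
Design Check-in starts before Release Huddle ends → Release Huddle and Design Check-in overlap.
Architecture Meeting starts before Release Huddle ends → Release Huddle and Architecture Meeting overlap.
Architecture Meeting starts exactly when Design Check-in ends (back-to-back, no overlap).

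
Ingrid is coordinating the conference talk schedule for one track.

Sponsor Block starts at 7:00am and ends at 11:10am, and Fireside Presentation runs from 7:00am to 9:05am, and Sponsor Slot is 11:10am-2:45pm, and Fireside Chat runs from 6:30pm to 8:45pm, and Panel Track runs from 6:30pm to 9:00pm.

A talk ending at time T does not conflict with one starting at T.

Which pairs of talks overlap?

Sorted by start: Sponsor Block, Fireside Presentation, Sponsor Slot, Fireside Chat, Panel Track.
Fireside Presentation starts before Sponsor Block ends → Sponsor Block and Fireside Presentation overlap.
Sponsor Slot starts exactly when Sponsor Block ends (back-to-back, no overlap) — done with Sponsor Block.
Sponsor Slot starts after Fireside Presentation ends — done with Fireside Presentation.
Fireside Chat starts after Sponsor Slot ends — done with Sponsor Slot.
Panel Track starts before Fireside Chat ends → Fireside Chat and Panel Track overlap.

Fireside Chat & Panel Track, Fireside Presentation & Sponsor Block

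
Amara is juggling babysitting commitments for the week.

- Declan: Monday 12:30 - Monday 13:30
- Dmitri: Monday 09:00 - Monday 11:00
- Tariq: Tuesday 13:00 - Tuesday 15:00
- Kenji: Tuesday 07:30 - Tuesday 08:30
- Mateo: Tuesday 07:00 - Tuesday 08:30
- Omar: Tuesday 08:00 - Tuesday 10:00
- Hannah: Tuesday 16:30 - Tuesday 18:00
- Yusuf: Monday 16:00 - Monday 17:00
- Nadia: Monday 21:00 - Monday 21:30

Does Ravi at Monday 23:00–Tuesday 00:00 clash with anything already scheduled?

No — it doesn't clash with anything

Dmitri: ends Monday 11:00 at or before Ravi starts Monday 23:00 → clear.
Declan: ends Monday 13:30 at or before Ravi starts Monday 23:00 → clear.
Yusuf: ends Monday 17:00 at or before Ravi starts Monday 23:00 → clear.
Nadia: ends Monday 21:30 at or before Ravi starts Monday 23:00 → clear.
Mateo: starts Tuesday 07:00 at or after Ravi ends Tuesday 00:00 → clear.
Kenji: starts Tuesday 07:30 at or after Ravi ends Tuesday 00:00 → clear.
Omar: starts Tuesday 08:00 at or after Ravi ends Tuesday 00:00 → clear.
Tariq: starts Tuesday 13:00 at or after Ravi ends Tuesday 00:00 → clear.
Hannah: starts Tuesday 16:30 at or after Ravi ends Tuesday 00:00 → clear.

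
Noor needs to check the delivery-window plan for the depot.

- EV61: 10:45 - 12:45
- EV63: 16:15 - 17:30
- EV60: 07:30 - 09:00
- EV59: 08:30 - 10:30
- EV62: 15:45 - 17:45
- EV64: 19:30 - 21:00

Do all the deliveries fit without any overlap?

No

Sorted by start: EV60, EV59, EV61, EV62, EV63, EV64.
EV59 starts before EV60 ends → EV60 and EV59 overlap.
That's a conflict, so the schedule is not conflict-free.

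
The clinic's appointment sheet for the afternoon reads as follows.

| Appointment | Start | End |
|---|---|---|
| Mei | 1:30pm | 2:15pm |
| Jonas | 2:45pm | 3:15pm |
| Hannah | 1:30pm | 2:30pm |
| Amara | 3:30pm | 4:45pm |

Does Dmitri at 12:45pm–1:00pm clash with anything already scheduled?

No — it doesn't clash with anything

Mei: starts 1:30pm at or after Dmitri ends 1:00pm → clear.
Hannah: starts 1:30pm at or after Dmitri ends 1:00pm → clear.
Jonas: starts 2:45pm at or after Dmitri ends 1:00pm → clear.
Amara: starts 3:30pm at or after Dmitri ends 1:00pm → clear.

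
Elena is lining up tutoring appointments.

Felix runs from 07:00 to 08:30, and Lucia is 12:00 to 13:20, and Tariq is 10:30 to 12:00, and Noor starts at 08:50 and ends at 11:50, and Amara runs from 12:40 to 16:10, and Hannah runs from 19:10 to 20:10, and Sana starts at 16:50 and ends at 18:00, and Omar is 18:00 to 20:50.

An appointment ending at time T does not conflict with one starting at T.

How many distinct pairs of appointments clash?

3

Sorted by start: Felix, Noor, Tariq, Lucia, Amara, Sana, Omar, Hannah.
Noor starts after Felix ends — done with Felix.
Tariq starts before Noor ends → Noor and Tariq overlap.
Lucia starts after Noor ends — done with Noor.
Lucia starts exactly when Tariq ends (back-to-back, no overlap) — done with Tariq.
Amara starts before Lucia ends → Lucia and Amara overlap.
Sana starts after Lucia ends — done with Lucia.
Sana starts after Amara ends — done with Amara.
Omar starts exactly when Sana ends (back-to-back, no overlap) — done with Sana.
Hannah starts before Omar ends → Omar and Hannah overlap.
Overlapping pairs: Amara & Lucia, Hannah & Omar, Noor & Tariq — 3 in total.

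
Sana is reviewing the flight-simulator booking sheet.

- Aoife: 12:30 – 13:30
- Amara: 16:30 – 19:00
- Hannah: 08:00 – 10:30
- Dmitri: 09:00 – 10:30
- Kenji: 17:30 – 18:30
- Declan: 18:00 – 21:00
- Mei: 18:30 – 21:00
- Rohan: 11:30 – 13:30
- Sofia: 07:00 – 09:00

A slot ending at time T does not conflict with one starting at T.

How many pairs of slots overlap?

8

Sorted by start: Sofia, Hannah, Dmitri, Rohan, Aoife, Amara, Kenji, Declan, Mei.
Hannah starts before Sofia ends → Sofia and Hannah overlap.
Dmitri starts exactly when Sofia ends (back-to-back, no overlap), so nothing later overlaps Sofia either.
Dmitri starts before Hannah ends → Hannah and Dmitri overlap.
Rohan starts after Hannah ends, so nothing later overlaps Hannah either.
Rohan starts after Dmitri ends, so nothing later overlaps Dmitri either.
Aoife starts before Rohan ends → Rohan and Aoife overlap.
Amara starts after Rohan ends, so nothing later overlaps Rohan either.
Amara starts after Aoife ends, so nothing later overlaps Aoife either.
Kenji starts before Amara ends → Amara and Kenji overlap.
Declan starts before Amara ends → Amara and Declan overlap.
Mei starts before Amara ends → Amara and Mei overlap.
Declan starts before Kenji ends → Kenji and Declan overlap.
Mei starts exactly when Kenji ends (back-to-back, no overlap).
Mei starts before Declan ends → Declan and Mei overlap.
Overlapping pairs: Amara & Declan, Amara & Kenji, Amara & Mei, Aoife & Rohan, Declan & Kenji, Declan & Mei, Dmitri & Hannah, Hannah & Sofia — 8 in total.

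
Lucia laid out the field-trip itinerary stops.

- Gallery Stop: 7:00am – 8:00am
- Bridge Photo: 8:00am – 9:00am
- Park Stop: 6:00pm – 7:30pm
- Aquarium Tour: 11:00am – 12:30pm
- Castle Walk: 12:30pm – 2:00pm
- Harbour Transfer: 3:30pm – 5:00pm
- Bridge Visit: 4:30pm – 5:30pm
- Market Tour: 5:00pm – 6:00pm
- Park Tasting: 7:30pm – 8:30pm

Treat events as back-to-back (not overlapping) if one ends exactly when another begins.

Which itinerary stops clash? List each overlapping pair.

Sorted by start: Gallery Stop, Bridge Photo, Aquarium Tour, Castle Walk, Harbour Transfer, Bridge Visit, Market Tour, Park Stop, Park Tasting.
Bridge Photo starts exactly when Gallery Stop ends (back-to-back, no overlap), so Gallery Stop has no further overlaps.
Aquarium Tour starts after Bridge Photo ends, so Bridge Photo has no further overlaps.
Castle Walk starts exactly when Aquarium Tour ends (back-to-back, no overlap), so Aquarium Tour has no further overlaps.
Harbour Transfer starts after Castle Walk ends, so Castle Walk has no further overlaps.
Bridge Visit starts before Harbour Transfer ends → Harbour Transfer and Bridge Visit overlap.
Market Tour starts exactly when Harbour Transfer ends (back-to-back, no overlap), so Harbour Transfer has no further overlaps.
Market Tour starts before Bridge Visit ends → Bridge Visit and Market Tour overlap.
Park Stop starts after Bridge Visit ends, so Bridge Visit has no further overlaps.
Park Stop starts exactly when Market Tour ends (back-to-back, no overlap), so Market Tour has no further overlaps.
Park Tasting starts exactly when Park Stop ends (back-to-back, no overlap).

Bridge Visit & Harbour Transfer, Bridge Visit & Market Tour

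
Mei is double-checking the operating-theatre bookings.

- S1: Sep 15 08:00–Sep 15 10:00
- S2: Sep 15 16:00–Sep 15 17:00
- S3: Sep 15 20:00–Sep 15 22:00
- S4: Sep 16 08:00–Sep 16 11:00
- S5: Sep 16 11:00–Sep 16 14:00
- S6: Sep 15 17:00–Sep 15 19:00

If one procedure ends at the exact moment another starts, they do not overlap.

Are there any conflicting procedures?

Sorted by start: S1, S2, S6, S3, S4, S5.
S2 starts after S1 ends, so nothing later overlaps S1 either.
S6 starts exactly when S2 ends (back-to-back, no overlap), so nothing later overlaps S2 either.
S3 starts after S6 ends, so nothing later overlaps S6 either.
S4 starts after S3 ends, so nothing later overlaps S3 either.
S5 starts exactly when S4 ends (back-to-back, no overlap).
Every pair is clear; the schedule has no overlaps.

No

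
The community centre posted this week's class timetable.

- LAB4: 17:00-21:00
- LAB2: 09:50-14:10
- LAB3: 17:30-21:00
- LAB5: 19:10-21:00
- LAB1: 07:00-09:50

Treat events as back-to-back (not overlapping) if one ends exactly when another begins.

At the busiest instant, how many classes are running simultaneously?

Sweep the timeline, counting +1 at each start and −1 at each end (ends before starts at a tie):
07:00 start LAB1 → 1
09:50 end LAB1 → 0
09:50 start LAB2 → 1
14:10 end LAB2 → 0
17:00 start LAB4 → 1
17:30 start LAB3 → 2
19:10 start LAB5 → 3
21:00 end LAB3 → 2
21:00 end LAB4 → 1
21:00 end LAB5 → 0
Peak is 3, at 19:10 (LAB3, LAB4, LAB5).

3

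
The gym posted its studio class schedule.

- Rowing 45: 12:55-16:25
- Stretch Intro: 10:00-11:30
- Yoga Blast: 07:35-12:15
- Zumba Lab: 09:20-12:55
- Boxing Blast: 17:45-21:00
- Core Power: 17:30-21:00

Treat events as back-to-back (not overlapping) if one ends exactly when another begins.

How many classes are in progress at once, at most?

3

Sweep the timeline, counting +1 at each start and −1 at each end (ends before starts at a tie):
07:35 start Yoga Blast → 1
09:20 start Zumba Lab → 2
10:00 start Stretch Intro → 3
11:30 end Stretch Intro → 2
12:15 end Yoga Blast → 1
12:55 end Zumba Lab → 0
12:55 start Rowing 45 → 1
16:25 end Rowing 45 → 0
17:30 start Core Power → 1
17:45 start Boxing Blast → 2
21:00 end Boxing Blast → 1
21:00 end Core Power → 0
Peak is 3, at 10:00 (Stretch Intro, Yoga Blast, Zumba Lab).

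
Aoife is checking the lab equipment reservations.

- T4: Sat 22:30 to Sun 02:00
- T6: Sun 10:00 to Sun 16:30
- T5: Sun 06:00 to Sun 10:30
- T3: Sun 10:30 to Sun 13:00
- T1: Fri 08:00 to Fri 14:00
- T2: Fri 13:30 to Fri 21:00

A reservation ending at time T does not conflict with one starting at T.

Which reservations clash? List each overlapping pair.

Sorted by start: T1, T2, T4, T5, T6, T3.
T2 starts before T1 ends → T1 and T2 overlap.
T4 starts after T1 ends, so T1 has no further overlaps.
T4 starts after T2 ends, so T2 has no further overlaps.
T5 starts after T4 ends, so T4 has no further overlaps.
T6 starts before T5 ends → T5 and T6 overlap.
T3 starts exactly when T5 ends (back-to-back, no overlap).
T3 starts before T6 ends → T6 and T3 overlap.

T1 & T2, T3 & T6, T5 & T6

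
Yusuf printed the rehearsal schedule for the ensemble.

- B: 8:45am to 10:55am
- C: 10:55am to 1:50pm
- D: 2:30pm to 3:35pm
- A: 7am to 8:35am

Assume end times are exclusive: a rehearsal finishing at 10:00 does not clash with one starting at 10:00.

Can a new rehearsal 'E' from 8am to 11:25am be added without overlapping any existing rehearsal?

A: starts 7am before E ends 11:25am, and ends 8:35am after E starts 8am → overlap.
B: starts 8:45am before E ends 11:25am, and ends 10:55am after E starts 8am → overlap.
C: starts 10:55am before E ends 11:25am, and ends 1:50pm after E starts 8am → overlap.
D: starts 2:30pm at or after E ends 11:25am → clear.
E overlaps A, B, C.

No — it overlaps A, B, C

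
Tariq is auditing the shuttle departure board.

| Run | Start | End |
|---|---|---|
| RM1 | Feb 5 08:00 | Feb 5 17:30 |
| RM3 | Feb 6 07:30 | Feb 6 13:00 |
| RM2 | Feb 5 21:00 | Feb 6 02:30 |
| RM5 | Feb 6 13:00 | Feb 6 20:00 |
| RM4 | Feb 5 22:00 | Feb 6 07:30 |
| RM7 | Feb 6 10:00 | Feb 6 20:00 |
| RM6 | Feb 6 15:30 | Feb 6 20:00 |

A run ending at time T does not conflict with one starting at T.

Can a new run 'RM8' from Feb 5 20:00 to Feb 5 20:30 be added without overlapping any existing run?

Yes — the slot is free

RM1: ends Feb 5 17:30 at or before RM8 starts Feb 5 20:00 → clear.
RM2: starts Feb 5 21:00 at or after RM8 ends Feb 5 20:30 → clear.
RM4: starts Feb 5 22:00 at or after RM8 ends Feb 5 20:30 → clear.
RM3: starts Feb 6 07:30 at or after RM8 ends Feb 5 20:30 → clear.
RM7: starts Feb 6 10:00 at or after RM8 ends Feb 5 20:30 → clear.
RM5: starts Feb 6 13:00 at or after RM8 ends Feb 5 20:30 → clear.
RM6: starts Feb 6 15:30 at or after RM8 ends Feb 5 20:30 → clear.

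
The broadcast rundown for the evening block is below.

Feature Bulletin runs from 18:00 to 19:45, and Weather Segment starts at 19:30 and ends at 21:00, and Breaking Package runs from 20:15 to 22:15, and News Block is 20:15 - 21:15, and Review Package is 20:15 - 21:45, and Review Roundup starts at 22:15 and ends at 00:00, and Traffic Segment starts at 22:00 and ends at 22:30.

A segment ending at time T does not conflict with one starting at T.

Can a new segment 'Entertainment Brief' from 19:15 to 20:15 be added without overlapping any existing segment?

No — it overlaps Feature Bulletin, Weather Segment

Feature Bulletin: starts 18:00 before Entertainment Brief ends 20:15, and ends 19:45 after Entertainment Brief starts 19:15 → overlap.
Weather Segment: starts 19:30 before Entertainment Brief ends 20:15, and ends 21:00 after Entertainment Brief starts 19:15 → overlap.
Breaking Package: starts 20:15 at or after Entertainment Brief ends 20:15 → clear.
News Block: starts 20:15 at or after Entertainment Brief ends 20:15 → clear.
Review Package: starts 20:15 at or after Entertainment Brief ends 20:15 → clear.
Traffic Segment: starts 22:00 at or after Entertainment Brief ends 20:15 → clear.
Review Roundup: starts 22:15 at or after Entertainment Brief ends 20:15 → clear.
Entertainment Brief overlaps Feature Bulletin, Weather Segment.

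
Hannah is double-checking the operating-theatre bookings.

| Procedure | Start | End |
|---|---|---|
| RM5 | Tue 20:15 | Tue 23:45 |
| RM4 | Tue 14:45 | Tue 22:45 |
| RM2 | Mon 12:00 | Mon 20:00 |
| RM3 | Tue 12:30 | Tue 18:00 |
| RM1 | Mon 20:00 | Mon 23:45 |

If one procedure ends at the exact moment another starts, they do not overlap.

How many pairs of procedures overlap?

2

Check each pair: they overlap iff neither finishes before the other starts.
Sorted by start: RM2, RM1, RM3, RM4, RM5.
RM1 starts exactly when RM2 ends (back-to-back, no overlap); RM2 is clear from here.
RM3 starts after RM1 ends; RM1 is clear from here.
RM4 starts before RM3 ends → RM3 and RM4 overlap.
RM5 starts after RM3 ends.
RM5 starts before RM4 ends → RM4 and RM5 overlap.
Overlapping pairs: RM3 & RM4, RM4 & RM5 — 2 in total.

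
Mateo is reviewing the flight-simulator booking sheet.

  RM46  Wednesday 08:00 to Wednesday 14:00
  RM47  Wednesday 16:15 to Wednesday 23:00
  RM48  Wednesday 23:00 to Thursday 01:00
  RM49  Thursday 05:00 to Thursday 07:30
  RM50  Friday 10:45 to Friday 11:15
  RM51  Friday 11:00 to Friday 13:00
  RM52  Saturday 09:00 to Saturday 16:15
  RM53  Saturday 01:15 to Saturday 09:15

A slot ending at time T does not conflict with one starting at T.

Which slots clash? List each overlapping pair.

Check each pair: they overlap iff neither finishes before the other starts.
Sorted by start: RM46, RM47, RM48, RM49, RM50, RM51, RM53, RM52.
RM47 starts after RM46 ends, so RM46 has no further overlaps.
RM48 starts exactly when RM47 ends (back-to-back, no overlap), so RM47 has no further overlaps.
RM49 starts after RM48 ends, so RM48 has no further overlaps.
RM50 starts after RM49 ends, so RM49 has no further overlaps.
RM51 starts before RM50 ends → RM50 and RM51 overlap.
RM53 starts after RM50 ends, so RM50 has no further overlaps.
RM53 starts after RM51 ends, so RM51 has no further overlaps.
RM52 starts before RM53 ends → RM53 and RM52 overlap.

RM50 & RM51, RM52 & RM53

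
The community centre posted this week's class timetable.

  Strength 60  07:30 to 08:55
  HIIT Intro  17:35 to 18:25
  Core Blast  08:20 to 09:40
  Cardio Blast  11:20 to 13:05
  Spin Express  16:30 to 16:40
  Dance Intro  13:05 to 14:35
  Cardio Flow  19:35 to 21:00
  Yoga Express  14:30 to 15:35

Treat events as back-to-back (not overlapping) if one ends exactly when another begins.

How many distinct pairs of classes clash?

2

Two intervals overlap when each starts before the other ends.
Sorted by start: Strength 60, Core Blast, Cardio Blast, Dance Intro, Yoga Express, Spin Express, HIIT Intro, Cardio Flow.
Core Blast starts before Strength 60 ends → Strength 60 and Core Blast overlap.
Cardio Blast starts after Strength 60 ends, so Strength 60 has no further overlaps.
Cardio Blast starts after Core Blast ends, so Core Blast has no further overlaps.
Dance Intro starts exactly when Cardio Blast ends (back-to-back, no overlap), so Cardio Blast has no further overlaps.
Yoga Express starts before Dance Intro ends → Dance Intro and Yoga Express overlap.
Spin Express starts after Dance Intro ends, so Dance Intro has no further overlaps.
Spin Express starts after Yoga Express ends, so Yoga Express has no further overlaps.
HIIT Intro starts after Spin Express ends, so Spin Express has no further overlaps.
Cardio Flow starts after HIIT Intro ends.
Overlapping pairs: Core Blast & Strength 60, Dance Intro & Yoga Express — 2 in total.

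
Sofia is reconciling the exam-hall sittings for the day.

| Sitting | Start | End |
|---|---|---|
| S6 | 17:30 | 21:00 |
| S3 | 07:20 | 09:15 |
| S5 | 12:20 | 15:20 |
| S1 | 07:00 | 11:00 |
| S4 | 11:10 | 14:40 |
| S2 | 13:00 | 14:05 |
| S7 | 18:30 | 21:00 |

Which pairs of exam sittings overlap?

Two intervals overlap when each starts before the other ends.
Sorted by start: S1, S3, S4, S5, S2, S6, S7.
S3 starts before S1 ends → S1 and S3 overlap.
S4 starts after S1 ends; S1 is clear from here.
S4 starts after S3 ends; S3 is clear from here.
S5 starts before S4 ends → S4 and S5 overlap.
S2 starts before S4 ends → S4 and S2 overlap.
S6 starts after S4 ends; S4 is clear from here.
S2 starts before S5 ends → S5 and S2 overlap.
S6 starts after S5 ends; S5 is clear from here.
S6 starts after S2 ends; S2 is clear from here.
S7 starts before S6 ends → S6 and S7 overlap.

S1 & S3, S2 & S4, S2 & S5, S4 & S5, S6 & S7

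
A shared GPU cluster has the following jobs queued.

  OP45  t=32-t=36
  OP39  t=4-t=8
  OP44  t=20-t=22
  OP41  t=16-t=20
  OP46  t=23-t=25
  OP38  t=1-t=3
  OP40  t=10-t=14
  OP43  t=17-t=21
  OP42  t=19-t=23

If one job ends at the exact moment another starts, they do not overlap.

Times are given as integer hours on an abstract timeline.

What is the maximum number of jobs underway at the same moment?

3

Walk through starts and ends in time order (an end at T is processed before a start at T):
t=1 start OP38 → 1
t=3 end OP38 → 0
t=4 start OP39 → 1
t=8 end OP39 → 0
t=10 start OP40 → 1
t=14 end OP40 → 0
t=16 start OP41 → 1
t=17 start OP43 → 2
t=19 start OP42 → 3
t=20 end OP41 → 2
t=20 start OP44 → 3
t=21 end OP43 → 2
t=22 end OP44 → 1
t=23 end OP42 → 0
t=23 start OP46 → 1
t=25 end OP46 → 0
t=32 start OP45 → 1
t=36 end OP45 → 0
Peak is 3, at t=19 (OP41, OP42, OP43).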